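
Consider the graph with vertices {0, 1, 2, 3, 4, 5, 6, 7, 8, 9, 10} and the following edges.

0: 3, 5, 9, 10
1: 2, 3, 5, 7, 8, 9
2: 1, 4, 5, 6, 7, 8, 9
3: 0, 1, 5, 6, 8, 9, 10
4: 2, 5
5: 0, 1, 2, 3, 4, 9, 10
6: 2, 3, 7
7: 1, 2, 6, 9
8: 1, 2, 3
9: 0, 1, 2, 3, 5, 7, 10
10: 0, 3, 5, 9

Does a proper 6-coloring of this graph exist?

The chromatic number is 5. 0, 3, 5, 9, 10 form a clique, so at least 5 colors are needed.
5 colors suffice: color red → {2, 3}; color blue → {4, 6, 8, 9}; color green → {5, 7}; color yellow → {1, 10}; color purple → {0}.
Since 6 ≥ 5, a proper 6-coloring certainly exists.

Yes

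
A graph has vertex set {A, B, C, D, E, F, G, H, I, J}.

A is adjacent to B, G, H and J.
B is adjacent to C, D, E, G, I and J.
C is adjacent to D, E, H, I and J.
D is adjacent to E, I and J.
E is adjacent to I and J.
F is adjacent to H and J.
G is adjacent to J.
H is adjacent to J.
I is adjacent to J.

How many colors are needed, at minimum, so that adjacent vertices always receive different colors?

6

B, C, D, E, I, J are pairwise adjacent (a clique of size 6), so at least 6 colors are needed.
6 colors suffice: A=3, B=2, C=3, D=4, E=5, F=3, G=4, H=2, I=6, J=1. Each edge has distinct colors on its endpoints.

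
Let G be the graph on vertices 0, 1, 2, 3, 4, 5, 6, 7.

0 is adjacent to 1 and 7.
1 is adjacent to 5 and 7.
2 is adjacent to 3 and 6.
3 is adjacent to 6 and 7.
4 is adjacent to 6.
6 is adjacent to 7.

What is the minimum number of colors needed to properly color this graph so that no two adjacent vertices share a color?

3, 6, 7 are mutually adjacent, so at least 3 colors are needed.
One proper 3-coloring: 0=green, 1=blue, 2=red, 3=green, 4=red, 5=red, 6=blue, 7=red. No two adjacent vertices share a color.

3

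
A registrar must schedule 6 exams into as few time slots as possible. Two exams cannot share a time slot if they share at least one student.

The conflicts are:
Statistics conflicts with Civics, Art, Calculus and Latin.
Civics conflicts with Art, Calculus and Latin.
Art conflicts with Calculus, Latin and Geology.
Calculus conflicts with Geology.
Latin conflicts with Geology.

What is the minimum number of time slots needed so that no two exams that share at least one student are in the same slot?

Statistics, Civics, Art, Latin pairwise conflict, so at least 4 time slots are needed.
4 time slots suffice: time slot 1 → {Art}; time slot 2 → {Civics, Geology}; time slot 3 → {Statistics}; time slot 4 → {Calculus, Latin}. No two conflicting exams share a time slot.

4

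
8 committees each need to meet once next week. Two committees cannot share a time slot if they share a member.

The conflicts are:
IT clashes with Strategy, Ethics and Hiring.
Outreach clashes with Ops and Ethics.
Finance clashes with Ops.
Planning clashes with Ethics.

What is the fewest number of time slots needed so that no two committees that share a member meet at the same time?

2

Outreach and Ethics conflict, so at least 2 time slots are needed.
Using 2 time slots: IT=2, Outreach=2, Finance=2, Ops=1, Strategy=1, Planning=2, Ethics=1, Hiring=1. No two conflicting committees share a time slot.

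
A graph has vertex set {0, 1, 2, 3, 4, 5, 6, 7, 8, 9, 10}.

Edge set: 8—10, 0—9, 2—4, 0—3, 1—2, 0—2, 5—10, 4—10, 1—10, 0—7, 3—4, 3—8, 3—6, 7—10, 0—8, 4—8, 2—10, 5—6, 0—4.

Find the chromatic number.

0, 3, 4, 8 form a clique, so at least 4 colors are needed.
One proper 4-coloring: 0=a, 1=b, 2=c, 3=c, 4=b, 5=b, 6=a, 7=b, 8=d, 9=b, 10=a. Every edge joins two different colors.

4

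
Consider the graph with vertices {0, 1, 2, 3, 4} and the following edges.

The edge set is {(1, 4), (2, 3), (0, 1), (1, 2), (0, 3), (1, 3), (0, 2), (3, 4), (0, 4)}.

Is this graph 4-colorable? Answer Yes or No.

The chromatic number is 4. 0, 1, 2, 3 are mutually adjacent (a clique of size 4), so at least 4 colors are needed.
4 colors suffice: 0=a, 1=c, 2=d, 3=b, 4=d.
That is already a proper 4-coloring.

Yes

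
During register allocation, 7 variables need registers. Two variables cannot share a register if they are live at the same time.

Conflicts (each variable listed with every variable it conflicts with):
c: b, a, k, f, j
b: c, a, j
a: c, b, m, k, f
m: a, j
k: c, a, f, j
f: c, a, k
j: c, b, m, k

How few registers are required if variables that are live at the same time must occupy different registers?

c, a, k, f are mutually in conflict, so at least 4 registers are needed.
A valid assignment using 4 registers: c=2, b=3, a=1, m=2, k=3, f=4, j=1. Every pair that conflicts lands in different registers.

4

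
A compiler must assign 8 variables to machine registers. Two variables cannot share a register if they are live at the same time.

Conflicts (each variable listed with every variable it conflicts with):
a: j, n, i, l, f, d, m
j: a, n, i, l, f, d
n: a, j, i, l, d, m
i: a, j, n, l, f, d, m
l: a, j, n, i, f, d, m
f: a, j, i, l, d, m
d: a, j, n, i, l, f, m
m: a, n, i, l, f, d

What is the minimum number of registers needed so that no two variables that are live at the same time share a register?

a, j, i, l, f, d are mutually in conflict, so at least 6 registers are needed.
6 registers suffice: a=1, j=5, n=6, i=4, l=2, f=6, d=3, m=5. Every pair that conflicts lands in different registers.

6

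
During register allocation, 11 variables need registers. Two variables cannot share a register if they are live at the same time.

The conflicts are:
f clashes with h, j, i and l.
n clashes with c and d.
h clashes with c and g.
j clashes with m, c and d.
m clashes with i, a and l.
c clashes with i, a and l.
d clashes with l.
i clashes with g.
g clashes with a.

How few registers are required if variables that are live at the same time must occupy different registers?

2

m and i conflict, so at least 2 registers are needed.
2 registers suffice: register 1 → {f, m, c, d, g}; register 2 → {n, h, j, i, a, l}. Each listed conflict is separated.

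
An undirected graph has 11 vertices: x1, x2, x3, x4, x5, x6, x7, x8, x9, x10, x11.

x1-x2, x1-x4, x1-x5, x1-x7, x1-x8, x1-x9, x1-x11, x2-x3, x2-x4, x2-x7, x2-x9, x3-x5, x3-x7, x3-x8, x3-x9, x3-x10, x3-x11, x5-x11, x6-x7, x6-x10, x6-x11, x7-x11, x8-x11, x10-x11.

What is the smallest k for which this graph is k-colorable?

x1, x8, x11 are pairwise adjacent, so at least 3 colors are needed.
A valid assignment using 3 colors: x1=red, x2=blue, x3=red, x4=green, x5=green, x6=red, x7=green, x8=green, x9=green, x10=green, x11=blue. Each edge has distinct colors on its endpoints.

3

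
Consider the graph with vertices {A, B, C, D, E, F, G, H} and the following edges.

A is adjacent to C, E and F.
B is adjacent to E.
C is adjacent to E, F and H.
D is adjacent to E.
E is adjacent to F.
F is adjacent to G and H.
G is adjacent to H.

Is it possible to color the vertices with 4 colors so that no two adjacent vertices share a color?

The chromatic number is 4. A, C, E, F form a clique, so at least 4 colors are needed.
A valid assignment using 4 colors: A=yellow, B=blue, C=green, D=blue, E=red, F=blue, G=green, H=red.
That is already a proper 4-coloring.

Yes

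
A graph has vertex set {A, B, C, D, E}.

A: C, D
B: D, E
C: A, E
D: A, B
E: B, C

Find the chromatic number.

3

The cycle D-A-C-E-B-D has odd length 5, so it cannot be 2-colored; at least 3 colors are needed.
3 colors suffice: color 1 → {C, D}; color 2 → {A, E}; color 3 → {B}. No two adjacent vertices share a color.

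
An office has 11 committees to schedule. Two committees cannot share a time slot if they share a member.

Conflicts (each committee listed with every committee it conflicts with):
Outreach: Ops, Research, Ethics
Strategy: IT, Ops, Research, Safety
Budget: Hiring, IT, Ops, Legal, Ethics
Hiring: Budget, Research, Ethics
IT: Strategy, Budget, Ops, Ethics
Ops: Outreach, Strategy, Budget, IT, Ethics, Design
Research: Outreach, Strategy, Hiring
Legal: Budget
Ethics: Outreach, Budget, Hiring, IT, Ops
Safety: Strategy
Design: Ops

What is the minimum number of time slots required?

4

Budget, IT, Ops, Ethics all conflict with each other, so at least 4 time slots are needed.
4 time slots suffice: time slot 1 → {Ops, Research, Legal, Safety}; time slot 2 → {Outreach, Strategy, Budget, Design}; time slot 3 → {Ethics}; time slot 4 → {Hiring, IT}. Each listed conflict is separated.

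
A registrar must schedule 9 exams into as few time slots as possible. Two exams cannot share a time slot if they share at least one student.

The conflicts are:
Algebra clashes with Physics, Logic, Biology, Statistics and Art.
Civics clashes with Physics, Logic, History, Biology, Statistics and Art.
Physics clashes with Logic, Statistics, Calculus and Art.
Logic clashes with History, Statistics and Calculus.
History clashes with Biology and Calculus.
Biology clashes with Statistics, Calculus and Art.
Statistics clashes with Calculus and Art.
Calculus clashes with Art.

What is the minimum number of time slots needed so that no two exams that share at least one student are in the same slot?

4

Algebra, Biology, Statistics, Art pairwise conflict, so at least 4 time slots are needed.
4 time slots suffice: Algebra=3, Civics=3, Physics=2, Logic=4, History=1, Biology=2, Statistics=1, Calculus=3, Art=4. Every pair that conflicts lands in different time slots.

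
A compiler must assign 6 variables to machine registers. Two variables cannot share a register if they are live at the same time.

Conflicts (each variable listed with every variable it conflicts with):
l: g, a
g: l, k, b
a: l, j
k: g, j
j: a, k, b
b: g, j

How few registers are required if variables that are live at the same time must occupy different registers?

3

The cycle j-k-g-l-a-j has odd length 5, so it cannot be 2-colored; at least 3 registers are needed.
3 registers suffice: register 1 → {g, j}; register 2 → {a, k, b}; register 3 → {l}. Every pair that conflicts lands in different registers.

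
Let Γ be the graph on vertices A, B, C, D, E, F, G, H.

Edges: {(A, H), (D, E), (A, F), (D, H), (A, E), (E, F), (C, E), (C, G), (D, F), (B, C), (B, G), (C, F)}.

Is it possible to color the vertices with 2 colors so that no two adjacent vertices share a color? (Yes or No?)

No

D, E, F form a triangle, so at least 3 colors are needed.
So 2 colors are not enough.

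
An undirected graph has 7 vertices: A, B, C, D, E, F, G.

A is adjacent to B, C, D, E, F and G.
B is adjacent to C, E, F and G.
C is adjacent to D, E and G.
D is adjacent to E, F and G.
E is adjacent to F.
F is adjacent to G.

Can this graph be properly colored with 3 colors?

A, B, C, G form a clique, so at least 4 colors are needed.
So 3 colors are not enough.

No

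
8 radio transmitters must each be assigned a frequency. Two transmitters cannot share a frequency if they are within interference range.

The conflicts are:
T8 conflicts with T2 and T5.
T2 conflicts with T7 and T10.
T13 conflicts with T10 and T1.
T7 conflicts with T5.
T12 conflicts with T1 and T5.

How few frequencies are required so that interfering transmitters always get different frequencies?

3

The cycle T13-T10-T2-T7-T5-T12-T1-T13 has odd length 7, so it cannot be 2-colored; at least 3 frequencies are needed.
3 frequencies suffice: T8=2, T2=1, T13=3, T7=2, T10=2, T12=2, T1=1, T5=1. No two conflicting transmitters share a frequency.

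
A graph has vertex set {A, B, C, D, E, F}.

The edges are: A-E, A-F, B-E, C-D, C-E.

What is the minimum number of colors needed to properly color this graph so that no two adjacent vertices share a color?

2

B and E are adjacent, so at least 2 colors are needed.
2 colors suffice: color 1 → {D, E, F}; color 2 → {A, B, C}. No two adjacent vertices share a color.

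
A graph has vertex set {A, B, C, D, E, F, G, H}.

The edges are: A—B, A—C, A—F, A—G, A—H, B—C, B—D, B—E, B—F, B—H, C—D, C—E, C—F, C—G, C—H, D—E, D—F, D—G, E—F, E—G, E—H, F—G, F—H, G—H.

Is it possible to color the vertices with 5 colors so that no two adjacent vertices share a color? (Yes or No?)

The chromatic number is 5. B, C, E, F, H form a clique, so at least 5 colors are needed.
A valid assignment using 5 colors: A=purple, B=green, C=red, D=yellow, E=purple, F=blue, G=green, H=yellow.
That is already a proper 5-coloring.

Yes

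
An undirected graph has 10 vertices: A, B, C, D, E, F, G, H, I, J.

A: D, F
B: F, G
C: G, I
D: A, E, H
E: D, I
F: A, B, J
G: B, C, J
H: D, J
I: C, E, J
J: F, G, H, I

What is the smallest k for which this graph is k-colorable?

The cycle E-I-J-H-D-E has odd length 5, so it cannot be 2-colored; at least 3 colors are needed.
3 colors suffice: color red → {B, C, D, J}; color blue → {F, G, H, I}; color green → {A, E}. Every edge joins two different colors.

3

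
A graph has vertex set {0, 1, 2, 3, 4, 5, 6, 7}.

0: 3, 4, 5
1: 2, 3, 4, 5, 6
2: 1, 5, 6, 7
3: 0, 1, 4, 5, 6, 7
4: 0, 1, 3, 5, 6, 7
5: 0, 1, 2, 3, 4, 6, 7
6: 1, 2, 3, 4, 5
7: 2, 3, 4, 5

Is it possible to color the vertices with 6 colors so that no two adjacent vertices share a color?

The chromatic number is 5. 1, 3, 4, 5, 6 form a clique, so at least 5 colors are needed.
5 colors suffice: color red → {5}; color blue → {2, 3}; color green → {4}; color yellow → {0, 1, 7}; color purple → {6}.
Since 6 ≥ 5, a proper 6-coloring certainly exists.

Yes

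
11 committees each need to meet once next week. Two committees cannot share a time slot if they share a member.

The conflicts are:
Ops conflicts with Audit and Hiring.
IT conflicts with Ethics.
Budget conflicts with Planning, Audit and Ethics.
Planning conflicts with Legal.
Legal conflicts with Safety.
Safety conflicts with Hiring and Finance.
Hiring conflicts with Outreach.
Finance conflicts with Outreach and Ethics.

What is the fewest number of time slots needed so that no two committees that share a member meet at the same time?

The cycle Hiring-Safety-Finance-Ethics-Budget-Audit-Ops-Hiring has odd length 7, so it cannot be 2-colored; at least 3 time slots are needed.
3 time slots suffice: time slot 1 → {Planning, Audit, Hiring, Ethics}; time slot 2 → {Ops, IT, Budget, Legal, Finance}; time slot 3 → {Safety, Outreach}. No two conflicting committees share a time slot.

3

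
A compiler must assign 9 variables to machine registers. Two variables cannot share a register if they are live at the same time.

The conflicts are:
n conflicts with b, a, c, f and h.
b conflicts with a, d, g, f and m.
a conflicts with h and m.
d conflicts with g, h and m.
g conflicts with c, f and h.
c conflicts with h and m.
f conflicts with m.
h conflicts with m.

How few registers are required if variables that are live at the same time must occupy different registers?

3

n, b, a are mutually in conflict, so at least 3 registers are needed.
A valid assignment using 3 registers: n=2, b=1, a=3, d=3, g=2, c=3, f=3, h=1, m=2. No two conflicting variables share a register.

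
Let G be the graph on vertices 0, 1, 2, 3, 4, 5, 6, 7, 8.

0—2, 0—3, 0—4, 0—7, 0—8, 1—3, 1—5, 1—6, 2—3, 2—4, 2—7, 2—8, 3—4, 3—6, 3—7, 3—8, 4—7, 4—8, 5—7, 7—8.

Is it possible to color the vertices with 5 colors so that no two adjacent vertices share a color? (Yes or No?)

No

0, 2, 3, 4, 7, 8 are pairwise adjacent (a clique of size 6), so at least 6 colors are needed.
So 5 colors are not enough.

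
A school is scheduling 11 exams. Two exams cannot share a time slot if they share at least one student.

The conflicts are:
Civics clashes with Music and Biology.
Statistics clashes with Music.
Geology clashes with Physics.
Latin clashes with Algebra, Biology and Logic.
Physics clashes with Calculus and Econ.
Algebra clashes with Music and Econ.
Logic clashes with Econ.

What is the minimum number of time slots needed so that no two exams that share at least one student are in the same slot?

The cycle Biology-Civics-Music-Algebra-Latin-Biology has odd length 5, so it cannot be 2-colored; at least 3 time slots are needed.
A valid assignment using 3 time slots: Civics=2, Statistics=2, Geology=2, Latin=1, Physics=1, Algebra=2, Music=1, Biology=3, Calculus=2, Logic=2, Econ=3. Every pair that conflicts lands in different time slots.

3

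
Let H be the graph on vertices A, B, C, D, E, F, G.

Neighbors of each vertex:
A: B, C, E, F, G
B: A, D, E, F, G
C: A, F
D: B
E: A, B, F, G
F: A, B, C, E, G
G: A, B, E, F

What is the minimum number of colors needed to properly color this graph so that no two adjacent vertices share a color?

A, B, E, F, G are mutually adjacent (a clique of size 5), so at least 5 colors are needed.
One proper 5-coloring: A=1, B=3, C=3, D=1, E=4, F=2, G=5. Every edge joins two different colors.

5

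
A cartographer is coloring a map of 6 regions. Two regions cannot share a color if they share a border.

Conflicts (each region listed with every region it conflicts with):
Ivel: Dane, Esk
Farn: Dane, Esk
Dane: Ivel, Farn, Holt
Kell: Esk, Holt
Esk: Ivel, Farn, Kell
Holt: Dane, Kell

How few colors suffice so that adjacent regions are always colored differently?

3

The cycle Dane-Farn-Esk-Kell-Holt-Dane has odd length 5, so it cannot be 2-colored; at least 3 colors are needed.
One proper 3-coloring: Ivel=2, Farn=2, Dane=1, Kell=2, Esk=1, Holt=3. Each listed conflict is separated.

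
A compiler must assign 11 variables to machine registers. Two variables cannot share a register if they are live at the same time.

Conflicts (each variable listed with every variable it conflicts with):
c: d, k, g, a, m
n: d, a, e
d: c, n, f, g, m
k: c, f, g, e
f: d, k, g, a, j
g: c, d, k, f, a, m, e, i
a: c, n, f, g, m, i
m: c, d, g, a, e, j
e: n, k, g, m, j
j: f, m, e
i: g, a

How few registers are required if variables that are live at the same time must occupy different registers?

4

c, d, g, m pairwise conflict, so at least 4 registers are needed.
4 registers suffice: register 1 → {n, g, j}; register 2 → {f, m, i}; register 3 → {d, k, a}; register 4 → {c, e}. No two conflicting variables share a register.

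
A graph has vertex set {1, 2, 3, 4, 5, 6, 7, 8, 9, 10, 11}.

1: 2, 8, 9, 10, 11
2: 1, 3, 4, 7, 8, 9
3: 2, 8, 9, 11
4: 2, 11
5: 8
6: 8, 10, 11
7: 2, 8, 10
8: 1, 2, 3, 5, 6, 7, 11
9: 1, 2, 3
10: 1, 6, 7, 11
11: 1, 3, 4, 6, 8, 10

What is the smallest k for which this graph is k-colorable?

3

1, 8, 11 form a triangle, so at least 3 colors are needed.
A valid assignment using 3 colors: 1=green, 2=blue, 3=green, 4=red, 5=blue, 6=green, 7=green, 8=red, 9=red, 10=red, 11=blue. No two adjacent vertices share a color.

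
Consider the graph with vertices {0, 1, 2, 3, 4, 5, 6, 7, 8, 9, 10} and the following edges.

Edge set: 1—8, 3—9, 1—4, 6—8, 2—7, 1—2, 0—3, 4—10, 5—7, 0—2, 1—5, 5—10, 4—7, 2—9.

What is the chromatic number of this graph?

2

5 and 7 are adjacent, so at least 2 colors are needed.
One proper 2-coloring: 0=a, 1=a, 2=b, 3=b, 4=b, 5=b, 6=a, 7=a, 8=b, 9=a, 10=a. No two adjacent vertices share a color.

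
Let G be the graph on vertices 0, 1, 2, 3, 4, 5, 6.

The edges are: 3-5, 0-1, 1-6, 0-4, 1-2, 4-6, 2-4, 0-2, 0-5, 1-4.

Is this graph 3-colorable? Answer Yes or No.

No

0, 1, 2, 4 are mutually adjacent (a clique of size 4), so at least 4 colors are needed.
So 3 colors are not enough.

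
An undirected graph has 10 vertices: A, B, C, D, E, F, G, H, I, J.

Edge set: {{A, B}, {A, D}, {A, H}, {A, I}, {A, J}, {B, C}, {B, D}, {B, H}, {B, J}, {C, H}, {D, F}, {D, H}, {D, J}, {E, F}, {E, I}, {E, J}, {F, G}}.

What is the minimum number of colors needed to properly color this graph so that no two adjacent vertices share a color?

4

A, B, D, J are pairwise adjacent (a clique of size 4), so at least 4 colors are needed.
One proper 4-coloring: A=red, B=blue, C=red, D=green, E=red, F=blue, G=red, H=yellow, I=blue, J=yellow. Every edge joins two different colors.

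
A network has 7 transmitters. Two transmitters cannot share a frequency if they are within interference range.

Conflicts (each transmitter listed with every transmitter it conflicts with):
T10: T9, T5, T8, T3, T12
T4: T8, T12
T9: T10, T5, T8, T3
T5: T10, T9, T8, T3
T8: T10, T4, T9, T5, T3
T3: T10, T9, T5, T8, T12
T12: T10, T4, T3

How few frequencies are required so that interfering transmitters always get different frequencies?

5

T10, T9, T5, T8, T3 all conflict with each other, so at least 5 frequencies are needed.
5 frequencies suffice: frequency 1 → {T4, T3}; frequency 2 → {T8, T12}; frequency 3 → {T10}; frequency 4 → {T9}; frequency 5 → {T5}. Each listed conflict is separated.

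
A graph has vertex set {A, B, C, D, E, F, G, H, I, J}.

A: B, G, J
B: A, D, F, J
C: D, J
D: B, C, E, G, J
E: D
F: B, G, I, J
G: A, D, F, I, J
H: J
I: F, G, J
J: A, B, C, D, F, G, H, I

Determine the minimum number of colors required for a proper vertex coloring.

4

F, G, I, J are pairwise adjacent (a clique of size 4), so at least 4 colors are needed.
4 colors suffice: color 1 → {E, J}; color 2 → {A, D, F, H}; color 3 → {B, C, G}; color 4 → {I}. Every edge joins two different colors.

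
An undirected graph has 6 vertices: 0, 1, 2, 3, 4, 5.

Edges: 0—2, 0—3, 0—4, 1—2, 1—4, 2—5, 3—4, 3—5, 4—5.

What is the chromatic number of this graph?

3

0, 3, 4 are pairwise adjacent, so at least 3 colors are needed.
3 colors suffice: color red → {2, 4}; color blue → {0, 1, 5}; color green → {3}. Each edge has distinct colors on its endpoints.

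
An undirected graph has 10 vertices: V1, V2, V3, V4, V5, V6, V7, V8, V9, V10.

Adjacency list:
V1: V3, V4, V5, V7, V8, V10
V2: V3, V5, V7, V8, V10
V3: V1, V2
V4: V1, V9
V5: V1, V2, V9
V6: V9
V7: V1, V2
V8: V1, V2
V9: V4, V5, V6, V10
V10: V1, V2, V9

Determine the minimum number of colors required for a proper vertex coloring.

2

V4 and V9 are adjacent, so at least 2 colors are needed.
One proper 2-coloring: V1=1, V2=1, V3=2, V4=2, V5=2, V6=2, V7=2, V8=2, V9=1, V10=2. Every edge joins two different colors.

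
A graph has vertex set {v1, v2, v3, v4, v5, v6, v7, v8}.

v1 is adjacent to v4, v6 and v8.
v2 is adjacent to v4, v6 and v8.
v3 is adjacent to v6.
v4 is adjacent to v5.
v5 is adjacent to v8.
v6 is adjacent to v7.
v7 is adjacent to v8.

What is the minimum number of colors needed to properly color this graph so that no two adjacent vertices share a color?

v4 and v5 are adjacent, so at least 2 colors are needed.
One proper 2-coloring: v1=2, v2=2, v3=2, v4=1, v5=2, v6=1, v7=2, v8=1. No two adjacent vertices share a color.

2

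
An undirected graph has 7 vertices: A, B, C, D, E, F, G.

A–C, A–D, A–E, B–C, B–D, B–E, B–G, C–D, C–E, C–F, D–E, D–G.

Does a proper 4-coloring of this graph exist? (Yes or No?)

The chromatic number is 4. B, C, D, E are mutually adjacent (a clique of size 4), so at least 4 colors are needed.
4 colors suffice: color 1 → {C, G}; color 2 → {D, F}; color 3 → {A, B}; color 4 → {E}.
That is already a proper 4-coloring.

Yes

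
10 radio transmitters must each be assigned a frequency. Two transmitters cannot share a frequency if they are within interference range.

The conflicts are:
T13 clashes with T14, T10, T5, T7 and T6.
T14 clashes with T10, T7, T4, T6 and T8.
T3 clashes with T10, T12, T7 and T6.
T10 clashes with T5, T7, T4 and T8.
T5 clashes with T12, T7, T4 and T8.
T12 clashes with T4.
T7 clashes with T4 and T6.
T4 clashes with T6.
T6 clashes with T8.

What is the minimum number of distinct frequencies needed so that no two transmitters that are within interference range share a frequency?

T13, T14, T7, T6 all conflict with each other, so at least 4 frequencies are needed.
4 frequencies suffice: frequency 1 → {T10, T12, T6}; frequency 2 → {T7, T8}; frequency 3 → {T14, T3, T5}; frequency 4 → {T13, T4}. No two conflicting transmitters share a frequency.

4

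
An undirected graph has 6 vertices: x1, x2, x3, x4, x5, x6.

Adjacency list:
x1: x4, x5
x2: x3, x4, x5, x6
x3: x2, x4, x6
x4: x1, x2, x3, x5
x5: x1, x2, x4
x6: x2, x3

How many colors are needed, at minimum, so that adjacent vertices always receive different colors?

x2, x4, x5 form a triangle, so at least 3 colors are needed.
3 colors suffice: color 1 → {x4, x6}; color 2 → {x1, x2}; color 3 → {x3, x5}. No two adjacent vertices share a color.

3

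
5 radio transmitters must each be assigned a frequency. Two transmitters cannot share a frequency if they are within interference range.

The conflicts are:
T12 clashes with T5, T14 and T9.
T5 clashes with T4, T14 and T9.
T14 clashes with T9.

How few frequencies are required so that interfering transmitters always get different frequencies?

T12, T5, T14, T9 all conflict with each other, so at least 4 frequencies are needed.
4 frequencies suffice: frequency 1 → {T5}; frequency 2 → {T4, T9}; frequency 3 → {T14}; frequency 4 → {T12}. Every pair that conflicts lands in different frequencies.

4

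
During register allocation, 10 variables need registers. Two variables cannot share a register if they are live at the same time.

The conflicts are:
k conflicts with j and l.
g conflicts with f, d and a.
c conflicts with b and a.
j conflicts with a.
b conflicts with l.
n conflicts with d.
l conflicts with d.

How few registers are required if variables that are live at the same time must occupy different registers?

2

j and a conflict, so at least 2 registers are needed.
2 registers suffice: k=1, g=2, c=2, f=1, j=2, b=1, n=2, l=2, d=1, a=1. Each listed conflict is separated.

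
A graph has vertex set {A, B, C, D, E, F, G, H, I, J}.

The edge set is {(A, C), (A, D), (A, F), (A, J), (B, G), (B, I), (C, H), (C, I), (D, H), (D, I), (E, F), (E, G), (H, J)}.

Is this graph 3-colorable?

The chromatic number is 3. The cycle A-C-I-B-G-E-F-A has odd length 7, so it cannot be 2-colored; at least 3 colors are needed.
3 colors suffice: color 1 → {A, E, H, I}; color 2 → {B, C, D, F, J}; color 3 → {G}.
That is already a proper 3-coloring.

Yes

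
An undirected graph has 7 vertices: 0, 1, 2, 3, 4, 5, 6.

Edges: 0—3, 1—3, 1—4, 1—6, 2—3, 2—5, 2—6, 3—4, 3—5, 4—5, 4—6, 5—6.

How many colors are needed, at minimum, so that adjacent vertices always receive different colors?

2, 5, 6 are pairwise adjacent, so at least 3 colors are needed.
3 colors suffice: color a → {3, 6}; color b → {0, 1, 5}; color c → {2, 4}. Every edge joins two different colors.

3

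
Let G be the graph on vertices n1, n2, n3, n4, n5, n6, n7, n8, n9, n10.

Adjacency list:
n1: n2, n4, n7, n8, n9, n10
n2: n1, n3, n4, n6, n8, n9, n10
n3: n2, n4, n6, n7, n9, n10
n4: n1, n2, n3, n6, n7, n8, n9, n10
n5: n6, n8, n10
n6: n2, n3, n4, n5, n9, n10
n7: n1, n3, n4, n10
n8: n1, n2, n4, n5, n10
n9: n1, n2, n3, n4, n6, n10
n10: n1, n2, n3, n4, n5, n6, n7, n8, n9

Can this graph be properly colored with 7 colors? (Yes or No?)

The chromatic number is 6. n2, n3, n4, n6, n9, n10 form a clique, so at least 6 colors are needed.
6 colors suffice: color 1 → {n10}; color 2 → {n4, n5}; color 3 → {n2, n7}; color 4 → {n1, n3}; color 5 → {n8, n9}; color 6 → {n6}.
Since 7 ≥ 6, a proper 7-coloring certainly exists.

Yes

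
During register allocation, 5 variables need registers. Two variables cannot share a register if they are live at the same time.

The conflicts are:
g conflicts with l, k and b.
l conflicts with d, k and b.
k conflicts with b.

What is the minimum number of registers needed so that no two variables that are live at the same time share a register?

g, l, k, b pairwise conflict, so at least 4 registers are needed.
4 registers suffice: g=3, l=1, d=2, k=4, b=2. Each listed conflict is separated.

4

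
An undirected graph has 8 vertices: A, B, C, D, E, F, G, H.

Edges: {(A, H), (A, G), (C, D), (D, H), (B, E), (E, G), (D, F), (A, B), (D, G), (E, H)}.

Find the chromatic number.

D and G are adjacent, so at least 2 colors are needed.
2 colors suffice: color red → {A, D, E}; color blue → {B, C, F, G, H}. Every edge joins two different colors.

2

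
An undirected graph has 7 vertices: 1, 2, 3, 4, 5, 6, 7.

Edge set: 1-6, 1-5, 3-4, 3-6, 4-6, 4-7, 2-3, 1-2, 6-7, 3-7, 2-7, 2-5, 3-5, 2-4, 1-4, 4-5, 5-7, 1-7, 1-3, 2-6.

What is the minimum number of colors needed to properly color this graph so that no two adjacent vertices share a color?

1, 2, 3, 4, 6, 7 are pairwise adjacent (a clique of size 6), so at least 6 colors are needed.
6 colors suffice: color red → {3}; color blue → {7}; color green → {4}; color yellow → {1}; color purple → {2}; color orange → {5, 6}. Each edge has distinct colors on its endpoints.

6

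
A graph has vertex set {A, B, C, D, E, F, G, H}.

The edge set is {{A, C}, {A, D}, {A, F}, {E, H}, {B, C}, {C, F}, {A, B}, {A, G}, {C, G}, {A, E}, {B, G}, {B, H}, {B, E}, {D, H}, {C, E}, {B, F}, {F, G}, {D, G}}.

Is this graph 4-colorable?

A, B, C, F, G are mutually adjacent (a clique of size 5), so at least 5 colors are needed.
So 4 colors are not enough.

No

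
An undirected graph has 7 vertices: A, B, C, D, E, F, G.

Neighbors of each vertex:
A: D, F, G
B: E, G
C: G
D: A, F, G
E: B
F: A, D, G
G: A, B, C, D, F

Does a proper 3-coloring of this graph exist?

A, D, F, G are pairwise adjacent (a clique of size 4), so at least 4 colors are needed.
So 3 colors are not enough.

No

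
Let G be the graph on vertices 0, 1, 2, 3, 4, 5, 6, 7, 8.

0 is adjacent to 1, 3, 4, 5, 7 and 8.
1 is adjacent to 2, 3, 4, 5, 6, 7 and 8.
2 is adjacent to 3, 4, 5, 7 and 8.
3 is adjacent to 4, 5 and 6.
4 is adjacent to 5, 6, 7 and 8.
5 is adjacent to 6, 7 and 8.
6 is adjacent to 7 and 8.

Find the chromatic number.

5

1, 3, 4, 5, 6 are mutually adjacent (a clique of size 5), so at least 5 colors are needed.
5 colors suffice: color red → {1}; color blue → {5}; color green → {4}; color yellow → {0, 2, 6}; color purple → {3, 7, 8}. No two adjacent vertices share a color.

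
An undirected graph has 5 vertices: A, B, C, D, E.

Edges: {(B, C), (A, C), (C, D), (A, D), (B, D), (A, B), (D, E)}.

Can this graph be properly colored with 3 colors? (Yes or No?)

A, B, C, D form a clique, so at least 4 colors are needed.
So 3 colors are not enough.

No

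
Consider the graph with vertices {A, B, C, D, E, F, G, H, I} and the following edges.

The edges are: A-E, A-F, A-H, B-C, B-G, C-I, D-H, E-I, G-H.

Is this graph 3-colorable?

Yes

The chromatic number is 3. The cycle H-A-E-I-C-B-G-H has odd length 7, so it cannot be 2-colored; at least 3 colors are needed.
3 colors suffice: color 1 → {B, F, H, I}; color 2 → {A, C, D, G}; color 3 → {E}.
That is already a proper 3-coloring.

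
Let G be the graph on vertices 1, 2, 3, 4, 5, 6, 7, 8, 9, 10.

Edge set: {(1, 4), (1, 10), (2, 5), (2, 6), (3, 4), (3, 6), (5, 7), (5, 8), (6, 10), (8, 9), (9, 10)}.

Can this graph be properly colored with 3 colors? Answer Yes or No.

The chromatic number is 3. The cycle 4-1-10-6-3-4 has odd length 5, so it cannot be 2-colored; at least 3 colors are needed.
3 colors suffice: 1=red, 2=blue, 3=blue, 4=green, 5=red, 6=red, 7=blue, 8=blue, 9=red, 10=blue.
That is already a proper 3-coloring.

Yes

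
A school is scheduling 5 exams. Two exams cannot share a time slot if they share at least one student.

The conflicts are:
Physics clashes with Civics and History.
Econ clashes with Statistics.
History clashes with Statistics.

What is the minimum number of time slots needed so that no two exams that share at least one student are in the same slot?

2

History and Statistics conflict, so at least 2 time slots are needed.
2 time slots suffice: Physics=2, Civics=1, Econ=1, History=1, Statistics=2. No two conflicting exams share a time slot.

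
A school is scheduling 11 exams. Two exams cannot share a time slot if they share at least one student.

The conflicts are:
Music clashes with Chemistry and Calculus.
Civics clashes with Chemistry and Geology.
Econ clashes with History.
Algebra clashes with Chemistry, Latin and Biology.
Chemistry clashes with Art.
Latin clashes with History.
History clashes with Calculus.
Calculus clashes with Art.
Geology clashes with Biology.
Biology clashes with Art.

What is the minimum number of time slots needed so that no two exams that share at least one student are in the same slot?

3

The cycle Geology-Biology-Algebra-Chemistry-Civics-Geology has odd length 5, so it cannot be 2-colored; at least 3 time slots are needed.
3 time slots suffice: Music=2, Civics=3, Econ=1, Algebra=2, Chemistry=1, Latin=1, History=2, Calculus=1, Geology=2, Biology=1, Art=2. Every pair that conflicts lands in different time slots.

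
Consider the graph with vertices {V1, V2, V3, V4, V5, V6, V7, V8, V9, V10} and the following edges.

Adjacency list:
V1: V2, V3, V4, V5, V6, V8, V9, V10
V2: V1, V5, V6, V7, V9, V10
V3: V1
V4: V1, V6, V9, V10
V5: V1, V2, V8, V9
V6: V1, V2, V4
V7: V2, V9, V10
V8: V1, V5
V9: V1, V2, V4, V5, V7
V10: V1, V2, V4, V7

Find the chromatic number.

V1, V2, V5, V9 form a clique, so at least 4 colors are needed.
4 colors suffice: color 1 → {V1, V7}; color 2 → {V2, V3, V4, V8}; color 3 → {V6, V9, V10}; color 4 → {V5}. Every edge joins two different colors.

4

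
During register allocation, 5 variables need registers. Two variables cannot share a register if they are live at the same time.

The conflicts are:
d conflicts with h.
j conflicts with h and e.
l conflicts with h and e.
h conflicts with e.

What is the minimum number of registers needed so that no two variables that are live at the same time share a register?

3

l, h, e pairwise conflict, so at least 3 registers are needed.
Using 3 registers: d=2, j=3, l=3, h=1, e=2. Every pair that conflicts lands in different registers.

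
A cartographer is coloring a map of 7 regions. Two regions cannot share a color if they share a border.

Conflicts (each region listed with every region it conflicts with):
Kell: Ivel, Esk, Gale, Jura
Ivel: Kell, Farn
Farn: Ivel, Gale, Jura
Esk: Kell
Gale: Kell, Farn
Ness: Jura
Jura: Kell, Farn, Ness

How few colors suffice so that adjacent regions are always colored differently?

Ness and Jura conflict, so at least 2 colors are needed.
2 colors suffice: Kell=1, Ivel=2, Farn=1, Esk=2, Gale=2, Ness=1, Jura=2. Every pair that conflicts lands in different colors.

2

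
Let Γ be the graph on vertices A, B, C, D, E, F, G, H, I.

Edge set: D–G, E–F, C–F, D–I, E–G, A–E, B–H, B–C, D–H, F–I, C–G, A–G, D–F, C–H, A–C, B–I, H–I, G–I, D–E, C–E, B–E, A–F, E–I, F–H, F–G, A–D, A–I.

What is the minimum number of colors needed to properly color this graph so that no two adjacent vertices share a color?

A, D, E, F, G, I are pairwise adjacent (a clique of size 6), so at least 6 colors are needed.
6 colors suffice: color 1 → {E, H}; color 2 → {C, I}; color 3 → {B, F}; color 4 → {G}; color 5 → {D}; color 6 → {A}. Every edge joins two different colors.

6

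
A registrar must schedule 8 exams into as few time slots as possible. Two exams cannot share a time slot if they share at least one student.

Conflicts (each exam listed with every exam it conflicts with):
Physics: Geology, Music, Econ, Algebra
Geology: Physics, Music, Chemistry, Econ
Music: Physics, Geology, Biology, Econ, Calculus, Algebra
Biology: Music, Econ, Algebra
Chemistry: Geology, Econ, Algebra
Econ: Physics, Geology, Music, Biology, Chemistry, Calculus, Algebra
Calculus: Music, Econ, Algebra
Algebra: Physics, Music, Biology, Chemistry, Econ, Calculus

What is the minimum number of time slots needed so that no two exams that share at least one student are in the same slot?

4

Music, Econ, Calculus, Algebra all conflict with each other, so at least 4 time slots are needed.
4 time slots suffice: time slot 1 → {Econ}; time slot 2 → {Music, Chemistry}; time slot 3 → {Geology, Algebra}; time slot 4 → {Physics, Biology, Calculus}. No two conflicting exams share a time slot.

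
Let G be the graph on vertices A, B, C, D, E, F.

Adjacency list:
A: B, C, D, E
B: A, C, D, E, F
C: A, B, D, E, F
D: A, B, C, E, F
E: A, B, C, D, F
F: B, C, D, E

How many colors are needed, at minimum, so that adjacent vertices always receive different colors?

5

A, B, C, D, E form a clique, so at least 5 colors are needed.
5 colors suffice: A=5, B=1, C=2, D=3, E=4, F=5. Each edge has distinct colors on its endpoints.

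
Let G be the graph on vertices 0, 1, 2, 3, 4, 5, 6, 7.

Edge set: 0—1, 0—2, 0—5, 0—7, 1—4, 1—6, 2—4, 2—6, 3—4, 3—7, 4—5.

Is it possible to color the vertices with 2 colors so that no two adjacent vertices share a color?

The cycle 7-0-5-4-3-7 has odd length 5, so it cannot be 2-colored; at least 3 colors are needed.
So 2 colors are not enough.

No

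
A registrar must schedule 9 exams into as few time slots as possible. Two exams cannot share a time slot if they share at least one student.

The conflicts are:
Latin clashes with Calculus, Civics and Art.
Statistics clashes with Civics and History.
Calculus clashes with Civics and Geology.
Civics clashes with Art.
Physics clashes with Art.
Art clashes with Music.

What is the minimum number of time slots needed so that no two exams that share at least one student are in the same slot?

3

Latin, Calculus, Civics pairwise conflict, so at least 3 time slots are needed.
3 time slots suffice: time slot 1 → {Civics, History, Geology, Physics, Music}; time slot 2 → {Statistics, Calculus, Art}; time slot 3 → {Latin}. Each listed conflict is separated.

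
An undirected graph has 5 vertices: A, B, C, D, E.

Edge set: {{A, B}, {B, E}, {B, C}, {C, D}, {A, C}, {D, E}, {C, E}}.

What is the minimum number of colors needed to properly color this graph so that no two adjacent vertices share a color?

3

C, D, E form a triangle, so at least 3 colors are needed.
3 colors suffice: color 1 → {C}; color 2 → {A, E}; color 3 → {B, D}. Each edge has distinct colors on its endpoints.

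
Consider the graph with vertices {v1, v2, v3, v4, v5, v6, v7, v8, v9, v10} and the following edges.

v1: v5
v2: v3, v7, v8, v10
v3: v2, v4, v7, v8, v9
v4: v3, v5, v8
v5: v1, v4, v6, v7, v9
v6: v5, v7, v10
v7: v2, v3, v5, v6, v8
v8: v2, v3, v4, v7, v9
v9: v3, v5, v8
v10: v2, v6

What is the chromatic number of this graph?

4

v2, v3, v7, v8 are pairwise adjacent (a clique of size 4), so at least 4 colors are needed.
4 colors suffice: color R → {v3, v5, v10}; color B → {v1, v4, v7, v9}; color G → {v6, v8}; color Y → {v2}. No two adjacent vertices share a color.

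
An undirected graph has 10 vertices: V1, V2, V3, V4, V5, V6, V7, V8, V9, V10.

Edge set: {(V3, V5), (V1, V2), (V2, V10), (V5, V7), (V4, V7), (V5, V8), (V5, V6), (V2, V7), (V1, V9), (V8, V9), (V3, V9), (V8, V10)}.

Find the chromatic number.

The cycle V2-V7-V5-V8-V10-V2 has odd length 5, so it cannot be 2-colored; at least 3 colors are needed.
One proper 3-coloring: V1=2, V2=1, V3=2, V4=1, V5=1, V6=2, V7=2, V8=2, V9=1, V10=3. Every edge joins two different colors.

3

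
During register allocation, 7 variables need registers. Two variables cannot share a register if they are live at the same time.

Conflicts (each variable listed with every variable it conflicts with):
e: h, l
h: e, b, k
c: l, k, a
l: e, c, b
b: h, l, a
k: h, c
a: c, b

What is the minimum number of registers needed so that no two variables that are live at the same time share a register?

The cycle c-l-e-h-k-c has odd length 5, so it cannot be 2-colored; at least 3 registers are needed.
3 registers suffice: register 1 → {h, l, a}; register 2 → {e, c, b}; register 3 → {k}. Every pair that conflicts lands in different registers.

3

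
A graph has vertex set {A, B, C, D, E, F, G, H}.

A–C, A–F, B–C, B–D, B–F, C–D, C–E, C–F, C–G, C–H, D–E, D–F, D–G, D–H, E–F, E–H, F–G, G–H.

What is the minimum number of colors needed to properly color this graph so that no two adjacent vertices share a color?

4

C, D, F, G are pairwise adjacent (a clique of size 4), so at least 4 colors are needed.
4 colors suffice: color 1 → {C}; color 2 → {F, H}; color 3 → {A, D}; color 4 → {B, E, G}. Each edge has distinct colors on its endpoints.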